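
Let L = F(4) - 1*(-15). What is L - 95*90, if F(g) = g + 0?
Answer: -8531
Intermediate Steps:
F(g) = g
L = 19 (L = 4 - 1*(-15) = 4 + 15 = 19)
L - 95*90 = 19 - 95*90 = 19 - 8550 = -8531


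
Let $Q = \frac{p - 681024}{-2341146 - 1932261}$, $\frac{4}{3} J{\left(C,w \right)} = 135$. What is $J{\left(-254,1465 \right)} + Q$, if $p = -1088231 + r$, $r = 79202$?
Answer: $\frac{579163349}{5697876} \approx 101.65$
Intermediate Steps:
$p = -1009029$ ($p = -1088231 + 79202 = -1009029$)
$J{\left(C,w \right)} = \frac{405}{4}$ ($J{\left(C,w \right)} = \frac{3}{4} \cdot 135 = \frac{405}{4}$)
$Q = \frac{563351}{1424469}$ ($Q = \frac{-1009029 - 681024}{-2341146 - 1932261} = - \frac{1690053}{-4273407} = \left(-1690053\right) \left(- \frac{1}{4273407}\right) = \frac{563351}{1424469} \approx 0.39548$)
$J{\left(-254,1465 \right)} + Q = \frac{405}{4} + \frac{563351}{1424469} = \frac{579163349}{5697876}$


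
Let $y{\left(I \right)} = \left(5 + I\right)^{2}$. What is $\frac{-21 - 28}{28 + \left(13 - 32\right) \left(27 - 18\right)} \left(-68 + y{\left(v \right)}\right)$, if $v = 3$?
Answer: $- \frac{196}{143} \approx -1.3706$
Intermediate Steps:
$\frac{-21 - 28}{28 + \left(13 - 32\right) \left(27 - 18\right)} \left(-68 + y{\left(v \right)}\right) = \frac{-21 - 28}{28 + \left(13 - 32\right) \left(27 - 18\right)} \left(-68 + \left(5 + 3\right)^{2}\right) = - \frac{49}{28 - 171} \left(-68 + 8^{2}\right) = - \frac{49}{28 - 171} \left(-68 + 64\right) = - \frac{49}{-143} \left(-4\right) = \left(-49\right) \left(- \frac{1}{143}\right) \left(-4\right) = \frac{49}{143} \left(-4\right) = - \frac{196}{143}$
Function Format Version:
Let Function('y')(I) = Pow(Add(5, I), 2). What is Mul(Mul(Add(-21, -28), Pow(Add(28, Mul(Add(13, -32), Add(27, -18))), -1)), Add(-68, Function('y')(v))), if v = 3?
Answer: Rational(-196, 143) ≈ -1.3706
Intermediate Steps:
Mul(Mul(Add(-21, -28), Pow(Add(28, Mul(Add(13, -32), Add(27, -18))), -1)), Add(-68, Function('y')(v))) = Mul(Mul(Add(-21, -28), Pow(Add(28, Mul(Add(13, -32), Add(27, -18))), -1)), Add(-68, Pow(Add(5, 3), 2))) = Mul(Mul(-49, Pow(Add(28, Mul(-19, 9)), -1)), Add(-68, Pow(8, 2))) = Mul(Mul(-49, Pow(Add(28, -171), -1)), Add(-68, 64)) = Mul(Mul(-49, Pow(-143, -1)), -4) = Mul(Mul(-49, Rational(-1, 143)), -4) = Mul(Rational(49, 143), -4) = Rational(-196, 143)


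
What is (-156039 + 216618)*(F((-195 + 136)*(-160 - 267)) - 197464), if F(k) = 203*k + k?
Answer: 299375844732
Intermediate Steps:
F(k) = 204*k
(-156039 + 216618)*(F((-195 + 136)*(-160 - 267)) - 197464) = (-156039 + 216618)*(204*((-195 + 136)*(-160 - 267)) - 197464) = 60579*(204*(-59*(-427)) - 197464) = 60579*(204*25193 - 197464) = 60579*(5139372 - 197464) = 60579*4941908 = 299375844732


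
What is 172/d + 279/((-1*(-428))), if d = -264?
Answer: 5/14124 ≈ 0.00035401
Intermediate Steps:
172/d + 279/((-1*(-428))) = 172/(-264) + 279/((-1*(-428))) = 172*(-1/264) + 279/428 = -43/66 + 279*(1/428) = -43/66 + 279/428 = 5/14124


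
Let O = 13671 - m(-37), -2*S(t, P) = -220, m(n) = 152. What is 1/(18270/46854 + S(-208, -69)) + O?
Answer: 3884619658/287345 ≈ 13519.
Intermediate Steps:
S(t, P) = 110 (S(t, P) = -½*(-220) = 110)
O = 13519 (O = 13671 - 1*152 = 13671 - 152 = 13519)
1/(18270/46854 + S(-208, -69)) + O = 1/(18270/46854 + 110) + 13519 = 1/(18270*(1/46854) + 110) + 13519 = 1/(1015/2603 + 110) + 13519 = 1/(287345/2603) + 13519 = 2603/287345 + 13519 = 3884619658/287345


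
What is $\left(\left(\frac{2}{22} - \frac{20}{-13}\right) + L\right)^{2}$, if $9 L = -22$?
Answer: $\frac{1100401}{1656369} \approx 0.66434$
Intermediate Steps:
$L = - \frac{22}{9}$ ($L = \frac{1}{9} \left(-22\right) = - \frac{22}{9} \approx -2.4444$)
$\left(\left(\frac{2}{22} - \frac{20}{-13}\right) + L\right)^{2} = \left(\left(\frac{2}{22} - \frac{20}{-13}\right) - \frac{22}{9}\right)^{2} = \left(\left(2 \cdot \frac{1}{22} - - \frac{20}{13}\right) - \frac{22}{9}\right)^{2} = \left(\left(\frac{1}{11} + \frac{20}{13}\right) - \frac{22}{9}\right)^{2} = \left(\frac{233}{143} - \frac{22}{9}\right)^{2} = \left(- \frac{1049}{1287}\right)^{2} = \frac{1100401}{1656369}$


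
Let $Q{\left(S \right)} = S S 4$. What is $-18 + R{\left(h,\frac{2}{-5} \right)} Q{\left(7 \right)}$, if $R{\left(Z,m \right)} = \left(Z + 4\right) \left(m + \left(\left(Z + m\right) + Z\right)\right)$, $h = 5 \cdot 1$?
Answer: $\frac{81054}{5} \approx 16211.0$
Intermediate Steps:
$h = 5$
$Q{\left(S \right)} = 4 S^{2}$ ($Q{\left(S \right)} = S^{2} \cdot 4 = 4 S^{2}$)
$R{\left(Z,m \right)} = \left(4 + Z\right) \left(2 Z + 2 m\right)$ ($R{\left(Z,m \right)} = \left(4 + Z\right) \left(m + \left(m + 2 Z\right)\right) = \left(4 + Z\right) \left(2 Z + 2 m\right)$)
$-18 + R{\left(h,\frac{2}{-5} \right)} Q{\left(7 \right)} = -18 + \left(2 \cdot 5^{2} + 8 \cdot 5 + 8 \frac{2}{-5} + 2 \cdot 5 \frac{2}{-5}\right) 4 \cdot 7^{2} = -18 + \left(2 \cdot 25 + 40 + 8 \cdot 2 \left(- \frac{1}{5}\right) + 2 \cdot 5 \cdot 2 \left(- \frac{1}{5}\right)\right) 4 \cdot 49 = -18 + \left(50 + 40 + 8 \left(- \frac{2}{5}\right) + 2 \cdot 5 \left(- \frac{2}{5}\right)\right) 196 = -18 + \left(50 + 40 - \frac{16}{5} - 4\right) 196 = -18 + \frac{414}{5} \cdot 196 = -18 + \frac{81144}{5} = \frac{81054}{5}$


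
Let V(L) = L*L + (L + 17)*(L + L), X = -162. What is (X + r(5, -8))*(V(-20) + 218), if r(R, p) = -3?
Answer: -121770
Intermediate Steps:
V(L) = L**2 + 2*L*(17 + L) (V(L) = L**2 + (17 + L)*(2*L) = L**2 + 2*L*(17 + L))
(X + r(5, -8))*(V(-20) + 218) = (-162 - 3)*(-20*(34 + 3*(-20)) + 218) = -165*(-20*(34 - 60) + 218) = -165*(-20*(-26) + 218) = -165*(520 + 218) = -165*738 = -121770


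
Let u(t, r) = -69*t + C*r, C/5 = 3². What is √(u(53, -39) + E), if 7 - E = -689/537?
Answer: 2*I*√389566113/537 ≈ 73.51*I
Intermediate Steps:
C = 45 (C = 5*3² = 5*9 = 45)
u(t, r) = -69*t + 45*r
E = 4448/537 (E = 7 - (-689)/537 = 7 - 1*(-689/537) = 7 + 689/537 = 4448/537 ≈ 8.2831)
√(u(53, -39) + E) = √((-69*53 + 45*(-39)) + 4448/537) = √((-3657 - 1755) + 4448/537) = √(-5412 + 4448/537) = √(-2901796/537) = 2*I*√389566113/537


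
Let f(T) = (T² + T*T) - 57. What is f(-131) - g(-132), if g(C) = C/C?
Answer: 34264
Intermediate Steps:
g(C) = 1
f(T) = -57 + 2*T² (f(T) = (T² + T²) - 57 = 2*T² - 57 = -57 + 2*T²)
f(-131) - g(-132) = (-57 + 2*(-131)²) - 1*1 = (-57 + 2*17161) - 1 = (-57 + 34322) - 1 = 34265 - 1 = 34264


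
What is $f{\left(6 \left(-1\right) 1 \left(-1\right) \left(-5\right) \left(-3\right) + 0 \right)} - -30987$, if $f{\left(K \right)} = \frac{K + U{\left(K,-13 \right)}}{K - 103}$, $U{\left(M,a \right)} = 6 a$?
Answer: $\frac{402819}{13} \approx 30986.0$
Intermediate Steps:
$f{\left(K \right)} = \frac{-78 + K}{-103 + K}$ ($f{\left(K \right)} = \frac{K + 6 \left(-13\right)}{K - 103} = \frac{K - 78}{-103 + K} = \frac{-78 + K}{-103 + K}$)
$f{\left(6 \left(-1\right) 1 \left(-1\right) \left(-5\right) \left(-3\right) + 0 \right)} - -30987 = \frac{-78 + \left(6 \left(-1\right) 1 \left(-1\right) \left(-5\right) \left(-3\right) + 0\right)}{-103 + \left(6 \left(-1\right) 1 \left(-1\right) \left(-5\right) \left(-3\right) + 0\right)} - -30987 = \frac{-78 + \left(6 \left(\left(-1\right) \left(-1\right)\right) \left(-5\right) \left(-3\right) + 0\right)}{-103 + \left(6 \left(\left(-1\right) \left(-1\right)\right) \left(-5\right) \left(-3\right) + 0\right)} + 30987 = \frac{-78 + \left(6 \cdot 1 \left(-5\right) \left(-3\right) + 0\right)}{-103 + \left(6 \cdot 1 \left(-5\right) \left(-3\right) + 0\right)} + 30987 = \frac{-78 + \left(6 \left(-5\right) \left(-3\right) + 0\right)}{-103 + \left(6 \left(-5\right) \left(-3\right) + 0\right)} + 30987 = \frac{-78 + \left(\left(-30\right) \left(-3\right) + 0\right)}{-103 + \left(\left(-30\right) \left(-3\right) + 0\right)} + 30987 = \frac{-78 + \left(90 + 0\right)}{-103 + \left(90 + 0\right)} + 30987 = \frac{-78 + 90}{-103 + 90} + 30987 = \frac{1}{-13} \cdot 12 + 30987 = \left(- \frac{1}{13}\right) 12 + 30987 = - \frac{12}{13} + 30987 = \frac{402819}{13}$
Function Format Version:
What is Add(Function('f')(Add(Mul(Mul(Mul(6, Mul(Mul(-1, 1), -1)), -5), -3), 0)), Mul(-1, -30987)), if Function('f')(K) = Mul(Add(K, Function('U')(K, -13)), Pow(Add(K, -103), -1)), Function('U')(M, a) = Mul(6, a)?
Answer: Rational(402819, 13) ≈ 30986.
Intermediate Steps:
Function('f')(K) = Mul(Pow(Add(-103, K), -1), Add(-78, K)) (Function('f')(K) = Mul(Add(K, Mul(6, -13)), Pow(Add(K, -103), -1)) = Mul(Add(K, -78), Pow(Add(-103, K), -1)) = Mul(Add(-78, K), Pow(Add(-103, K), -1)) = Mul(Pow(Add(-103, K), -1), Add(-78, K)))
Add(Function('f')(Add(Mul(Mul(Mul(6, Mul(Mul(-1, 1), -1)), -5), -3), 0)), Mul(-1, -30987)) = Add(Mul(Pow(Add(-103, Add(Mul(Mul(Mul(6, Mul(Mul(-1, 1), -1)), -5), -3), 0)), -1), Add(-78, Add(Mul(Mul(Mul(6, Mul(Mul(-1, 1), -1)), -5), -3), 0))), Mul(-1, -30987)) = Add(Mul(Pow(Add(-103, Add(Mul(Mul(Mul(6, Mul(-1, -1)), -5), -3), 0)), -1), Add(-78, Add(Mul(Mul(Mul(6, Mul(-1, -1)), -5), -3), 0))), 30987) = Add(Mul(Pow(Add(-103, Add(Mul(Mul(Mul(6, 1), -5), -3), 0)), -1), Add(-78, Add(Mul(Mul(Mul(6, 1), -5), -3), 0))), 30987) = Add(Mul(Pow(Add(-103, Add(Mul(Mul(6, -5), -3), 0)), -1), Add(-78, Add(Mul(Mul(6, -5), -3), 0))), 30987) = Add(Mul(Pow(Add(-103, Add(Mul(-30, -3), 0)), -1), Add(-78, Add(Mul(-30, -3), 0))), 30987) = Add(Mul(Pow(Add(-103, Add(90, 0)), -1), Add(-78, Add(90, 0))), 30987) = Add(Mul(Pow(Add(-103, 90), -1), Add(-78, 90)), 30987) = Add(Mul(Pow(-13, -1), 12), 30987) = Add(Mul(Rational(-1, 13), 12), 30987) = Add(Rational(-12, 13), 30987) = Rational(402819, 13)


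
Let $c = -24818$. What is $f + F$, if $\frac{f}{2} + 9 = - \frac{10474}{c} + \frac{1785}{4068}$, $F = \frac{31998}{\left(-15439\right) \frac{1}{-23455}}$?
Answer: $\frac{6312178837370929}{129892969578} \approx 48595.0$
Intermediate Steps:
$F = \frac{750513090}{15439}$ ($F = \frac{31998}{\left(-15439\right) \left(- \frac{1}{23455}\right)} = \frac{31998}{\frac{15439}{23455}} = 31998 \cdot \frac{23455}{15439} = \frac{750513090}{15439} \approx 48612.0$)
$f = - \frac{136954709}{8413302}$ ($f = -18 + 2 \left(- \frac{10474}{-24818} + \frac{1785}{4068}\right) = -18 + 2 \left(\left(-10474\right) \left(- \frac{1}{24818}\right) + 1785 \cdot \frac{1}{4068}\right) = -18 + 2 \left(\frac{5237}{12409} + \frac{595}{1356}\right) = -18 + 2 \cdot \frac{14484727}{16826604} = -18 + \frac{14484727}{8413302} = - \frac{136954709}{8413302} \approx -16.278$)
$f + F = - \frac{136954709}{8413302} + \frac{750513090}{15439} = \frac{6312178837370929}{129892969578}$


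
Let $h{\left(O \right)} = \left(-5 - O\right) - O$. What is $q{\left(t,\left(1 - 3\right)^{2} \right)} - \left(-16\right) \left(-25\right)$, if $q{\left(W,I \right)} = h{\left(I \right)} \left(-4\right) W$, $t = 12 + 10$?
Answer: $744$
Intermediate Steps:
$t = 22$
$h{\left(O \right)} = -5 - 2 O$
$q{\left(W,I \right)} = W \left(20 + 8 I\right)$ ($q{\left(W,I \right)} = \left(-5 - 2 I\right) \left(-4\right) W = \left(20 + 8 I\right) W = W \left(20 + 8 I\right)$)
$q{\left(t,\left(1 - 3\right)^{2} \right)} - \left(-16\right) \left(-25\right) = 4 \cdot 22 \left(5 + 2 \left(1 - 3\right)^{2}\right) - \left(-16\right) \left(-25\right) = 4 \cdot 22 \left(5 + 2 \left(-2\right)^{2}\right) - 400 = 4 \cdot 22 \left(5 + 2 \cdot 4\right) - 400 = 4 \cdot 22 \left(5 + 8\right) - 400 = 4 \cdot 22 \cdot 13 - 400 = 1144 - 400 = 744$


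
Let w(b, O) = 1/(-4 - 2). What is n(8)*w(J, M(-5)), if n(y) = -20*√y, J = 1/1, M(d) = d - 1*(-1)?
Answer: 20*√2/3 ≈ 9.4281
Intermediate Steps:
M(d) = 1 + d (M(d) = d + 1 = 1 + d)
J = 1
w(b, O) = -⅙ (w(b, O) = 1/(-6) = -⅙)
n(8)*w(J, M(-5)) = -40*√2*(-⅙) = 20*√2/3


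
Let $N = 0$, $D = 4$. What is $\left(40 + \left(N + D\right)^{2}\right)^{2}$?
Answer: $3136$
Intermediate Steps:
$\left(40 + \left(N + D\right)^{2}\right)^{2} = \left(40 + \left(0 + 4\right)^{2}\right)^{2} = \left(40 + 4^{2}\right)^{2} = \left(40 + 16\right)^{2} = 56^{2} = 3136$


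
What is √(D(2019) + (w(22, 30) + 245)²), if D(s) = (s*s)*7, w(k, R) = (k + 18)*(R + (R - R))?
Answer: 2*√7655638 ≈ 5533.8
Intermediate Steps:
w(k, R) = R*(18 + k) (w(k, R) = (18 + k)*(R + 0) = (18 + k)*R = R*(18 + k))
D(s) = 7*s² (D(s) = s²*7 = 7*s²)
√(D(2019) + (w(22, 30) + 245)²) = √(7*2019² + (30*(18 + 22) + 245)²) = √(7*4076361 + (30*40 + 245)²) = √(28534527 + (1200 + 245)²) = √(28534527 + 1445²) = √(28534527 + 2088025) = √30622552 = 2*√7655638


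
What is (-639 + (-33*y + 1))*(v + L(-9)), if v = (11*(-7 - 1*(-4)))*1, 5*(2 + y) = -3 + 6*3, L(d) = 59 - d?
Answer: -23485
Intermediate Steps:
y = 1 (y = -2 + (-3 + 6*3)/5 = -2 + (-3 + 18)/5 = -2 + (⅕)*15 = -2 + 3 = 1)
v = -33 (v = (11*(-7 + 4))*1 = (11*(-3))*1 = -33*1 = -33)
(-639 + (-33*y + 1))*(v + L(-9)) = (-639 + (-33*1 + 1))*(-33 + (59 - 1*(-9))) = (-639 + (-33 + 1))*(-33 + (59 + 9)) = (-639 - 32)*(-33 + 68) = -671*35 = -23485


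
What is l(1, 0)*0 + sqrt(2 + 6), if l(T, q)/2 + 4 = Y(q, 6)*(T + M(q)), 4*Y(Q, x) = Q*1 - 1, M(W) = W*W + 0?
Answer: 2*sqrt(2) ≈ 2.8284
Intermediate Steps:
M(W) = W**2 (M(W) = W**2 + 0 = W**2)
Y(Q, x) = -1/4 + Q/4 (Y(Q, x) = (Q*1 - 1)/4 = (Q - 1)/4 = (-1 + Q)/4 = -1/4 + Q/4)
l(T, q) = -8 + 2*(-1/4 + q/4)*(T + q**2) (l(T, q) = -8 + 2*((-1/4 + q/4)*(T + q**2)) = -8 + 2*(-1/4 + q/4)*(T + q**2))
l(1, 0)*0 + sqrt(2 + 6) = (-8 + (1/2)*1*(-1 + 0) + (1/2)*0**2*(-1 + 0))*0 + sqrt(2 + 6) = (-8 + (1/2)*1*(-1) + (1/2)*0*(-1))*0 + sqrt(8) = (-8 - 1/2 + 0)*0 + 2*sqrt(2) = -17/2*0 + 2*sqrt(2) = 0 + 2*sqrt(2) = 2*sqrt(2)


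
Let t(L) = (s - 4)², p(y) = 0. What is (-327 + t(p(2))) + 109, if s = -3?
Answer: -169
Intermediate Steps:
t(L) = 49 (t(L) = (-3 - 4)² = (-7)² = 49)
(-327 + t(p(2))) + 109 = (-327 + 49) + 109 = -278 + 109 = -169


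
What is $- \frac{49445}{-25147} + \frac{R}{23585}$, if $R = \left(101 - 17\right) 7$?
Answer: $\frac{1180946761}{593091995} \approx 1.9912$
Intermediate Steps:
$R = 588$ ($R = 84 \cdot 7 = 588$)
$- \frac{49445}{-25147} + \frac{R}{23585} = - \frac{49445}{-25147} + \frac{588}{23585} = \left(-49445\right) \left(- \frac{1}{25147}\right) + 588 \cdot \frac{1}{23585} = \frac{49445}{25147} + \frac{588}{23585} = \frac{1180946761}{593091995}$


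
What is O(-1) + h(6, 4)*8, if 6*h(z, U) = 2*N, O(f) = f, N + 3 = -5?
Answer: -67/3 ≈ -22.333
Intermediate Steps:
N = -8 (N = -3 - 5 = -8)
h(z, U) = -8/3 (h(z, U) = (2*(-8))/6 = (1/6)*(-16) = -8/3)
O(-1) + h(6, 4)*8 = -1 - 8/3*8 = -1 - 64/3 = -67/3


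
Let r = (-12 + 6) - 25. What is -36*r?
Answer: 1116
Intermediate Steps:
r = -31 (r = -6 - 25 = -31)
-36*r = -36*(-31) = 1116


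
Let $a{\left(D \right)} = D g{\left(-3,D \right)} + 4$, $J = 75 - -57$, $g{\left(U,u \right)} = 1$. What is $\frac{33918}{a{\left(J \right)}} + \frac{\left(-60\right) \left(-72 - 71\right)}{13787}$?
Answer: $\frac{13788069}{55148} \approx 250.02$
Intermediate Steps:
$J = 132$ ($J = 75 + 57 = 132$)
$a{\left(D \right)} = 4 + D$ ($a{\left(D \right)} = D 1 + 4 = D + 4 = 4 + D$)
$\frac{33918}{a{\left(J \right)}} + \frac{\left(-60\right) \left(-72 - 71\right)}{13787} = \frac{33918}{4 + 132} + \frac{\left(-60\right) \left(-72 - 71\right)}{13787} = \frac{33918}{136} + \left(-60\right) \left(-143\right) \frac{1}{13787} = 33918 \cdot \frac{1}{136} + 8580 \cdot \frac{1}{13787} = \frac{16959}{68} + \frac{8580}{13787} = \frac{13788069}{55148}$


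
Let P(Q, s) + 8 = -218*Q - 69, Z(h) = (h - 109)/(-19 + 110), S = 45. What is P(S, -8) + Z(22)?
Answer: -899804/91 ≈ -9888.0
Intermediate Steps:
Z(h) = -109/91 + h/91 (Z(h) = (-109 + h)/91 = (-109 + h)*(1/91) = -109/91 + h/91)
P(Q, s) = -77 - 218*Q (P(Q, s) = -8 + (-218*Q - 69) = -8 + (-69 - 218*Q) = -77 - 218*Q)
P(S, -8) + Z(22) = (-77 - 218*45) + (-109/91 + (1/91)*22) = (-77 - 9810) + (-109/91 + 22/91) = -9887 - 87/91 = -899804/91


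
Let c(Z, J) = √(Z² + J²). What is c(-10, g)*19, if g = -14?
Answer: 38*√74 ≈ 326.89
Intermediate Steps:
c(Z, J) = √(J² + Z²)
c(-10, g)*19 = √((-14)² + (-10)²)*19 = √(196 + 100)*19 = √296*19 = (2*√74)*19 = 38*√74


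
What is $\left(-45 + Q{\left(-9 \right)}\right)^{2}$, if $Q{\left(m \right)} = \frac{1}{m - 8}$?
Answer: $\frac{586756}{289} \approx 2030.3$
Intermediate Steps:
$Q{\left(m \right)} = \frac{1}{-8 + m}$
$\left(-45 + Q{\left(-9 \right)}\right)^{2} = \left(-45 + \frac{1}{-8 - 9}\right)^{2} = \left(-45 + \frac{1}{-17}\right)^{2} = \left(-45 - \frac{1}{17}\right)^{2} = \left(- \frac{766}{17}\right)^{2} = \frac{586756}{289}$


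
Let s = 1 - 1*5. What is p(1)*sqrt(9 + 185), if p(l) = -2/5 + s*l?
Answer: -22*sqrt(194)/5 ≈ -61.285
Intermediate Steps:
s = -4 (s = 1 - 5 = -4)
p(l) = -2/5 - 4*l
p(1)*sqrt(9 + 185) = (-2/5 - 4*1)*sqrt(9 + 185) = (-2/5 - 4)*sqrt(194) = -22*sqrt(194)/5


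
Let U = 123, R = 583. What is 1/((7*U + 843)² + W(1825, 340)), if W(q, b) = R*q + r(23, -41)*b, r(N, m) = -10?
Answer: 1/3964191 ≈ 2.5226e-7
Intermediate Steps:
W(q, b) = -10*b + 583*q (W(q, b) = 583*q - 10*b = -10*b + 583*q)
1/((7*U + 843)² + W(1825, 340)) = 1/((7*123 + 843)² + (-10*340 + 583*1825)) = 1/((861 + 843)² + (-3400 + 1063975)) = 1/(1704² + 1060575) = 1/(2903616 + 1060575) = 1/3964191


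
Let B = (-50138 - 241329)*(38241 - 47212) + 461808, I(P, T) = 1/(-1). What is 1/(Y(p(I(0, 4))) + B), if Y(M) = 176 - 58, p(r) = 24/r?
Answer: 1/2615212383 ≈ 3.8238e-10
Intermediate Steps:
I(P, T) = -1
Y(M) = 118
B = 2615212265 (B = -291467*(-8971) + 461808 = 2614750457 + 461808 = 2615212265)
1/(Y(p(I(0, 4))) + B) = 1/(118 + 2615212265) = 1/2615212383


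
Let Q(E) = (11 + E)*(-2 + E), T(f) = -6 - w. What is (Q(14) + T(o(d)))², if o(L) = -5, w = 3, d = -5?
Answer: 84681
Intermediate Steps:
T(f) = -9 (T(f) = -6 - 1*3 = -6 - 3 = -9)
Q(E) = (-2 + E)*(11 + E)
(Q(14) + T(o(d)))² = ((-22 + 14² + 9*14) - 9)² = ((-22 + 196 + 126) - 9)² = (300 - 9)² = 291² = 84681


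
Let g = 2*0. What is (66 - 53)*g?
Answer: 0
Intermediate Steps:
g = 0
(66 - 53)*g = (66 - 53)*0 = 13*0 = 0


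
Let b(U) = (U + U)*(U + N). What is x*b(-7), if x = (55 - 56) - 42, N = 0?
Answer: -4214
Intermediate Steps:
b(U) = 2*U**2 (b(U) = (U + U)*(U + 0) = (2*U)*U = 2*U**2)
x = -43 (x = -1 - 42 = -43)
x*b(-7) = -86*(-7)**2 = -86*49 = -43*98 = -4214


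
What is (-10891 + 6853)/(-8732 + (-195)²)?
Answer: -4038/29293 ≈ -0.13785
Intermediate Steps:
(-10891 + 6853)/(-8732 + (-195)²) = -4038/(-8732 + 38025) = -4038/29293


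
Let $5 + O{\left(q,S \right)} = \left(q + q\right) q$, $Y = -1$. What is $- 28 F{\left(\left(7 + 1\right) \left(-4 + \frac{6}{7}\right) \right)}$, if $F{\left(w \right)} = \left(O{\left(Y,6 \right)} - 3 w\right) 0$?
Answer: $0$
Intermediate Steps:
$O{\left(q,S \right)} = -5 + 2 q^{2}$ ($O{\left(q,S \right)} = -5 + \left(q + q\right) q = -5 + 2 q q = -5 + 2 q^{2}$)
$F{\left(w \right)} = 0$ ($F{\left(w \right)} = \left(\left(-5 + 2 \left(-1\right)^{2}\right) - 3 w\right) 0 = \left(\left(-5 + 2 \cdot 1\right) - 3 w\right) 0 = \left(\left(-5 + 2\right) - 3 w\right) 0 = \left(-3 - 3 w\right) 0 = 0$)
$- 28 F{\left(\left(7 + 1\right) \left(-4 + \frac{6}{7}\right) \right)} = \left(-28\right) 0 = 0$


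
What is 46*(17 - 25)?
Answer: -368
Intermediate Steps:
46*(17 - 25) = 46*(-8) = -368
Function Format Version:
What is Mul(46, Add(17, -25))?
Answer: -368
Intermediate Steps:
Mul(46, Add(17, -25)) = Mul(46, -8) = -368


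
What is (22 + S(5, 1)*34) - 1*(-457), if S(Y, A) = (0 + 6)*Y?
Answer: 1499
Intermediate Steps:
S(Y, A) = 6*Y
(22 + S(5, 1)*34) - 1*(-457) = (22 + (6*5)*34) - 1*(-457) = (22 + 30*34) + 457 = (22 + 1020) + 457 = 1042 + 457 = 1499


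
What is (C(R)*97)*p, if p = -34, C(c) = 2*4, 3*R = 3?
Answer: -26384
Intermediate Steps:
R = 1 (R = (1/3)*3 = 1)
C(c) = 8
(C(R)*97)*p = (8*97)*(-34) = 776*(-34) = -26384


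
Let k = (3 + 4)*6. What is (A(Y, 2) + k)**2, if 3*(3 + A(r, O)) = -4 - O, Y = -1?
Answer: 1369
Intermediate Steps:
A(r, O) = -13/3 - O/3 (A(r, O) = -3 + (-4 - O)/3 = -3 + (-4/3 - O/3) = -13/3 - O/3)
k = 42 (k = 7*6 = 42)
(A(Y, 2) + k)**2 = ((-13/3 - 1/3*2) + 42)**2 = ((-13/3 - 2/3) + 42)**2 = (-5 + 42)**2 = 37**2 = 1369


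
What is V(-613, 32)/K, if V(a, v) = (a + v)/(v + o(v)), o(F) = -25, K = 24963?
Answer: -83/24963 ≈ -0.0033249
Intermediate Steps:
V(a, v) = (a + v)/(-25 + v) (V(a, v) = (a + v)/(v - 25) = (a + v)/(-25 + v))
V(-613, 32)/K = ((-613 + 32)/(-25 + 32))/24963 = (-581/7)*(1/24963) = ((⅐)*(-581))*(1/24963) = -83*1/24963 = -83/24963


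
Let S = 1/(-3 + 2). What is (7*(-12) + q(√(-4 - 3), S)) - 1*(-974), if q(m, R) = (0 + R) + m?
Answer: 889 + I*√7 ≈ 889.0 + 2.6458*I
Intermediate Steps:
S = -1 (S = 1/(-1) = -1)
q(m, R) = R + m
(7*(-12) + q(√(-4 - 3), S)) - 1*(-974) = (7*(-12) + (-1 + √(-4 - 3))) - 1*(-974) = (-84 + (-1 + √(-7))) + 974 = (-84 + (-1 + I*√7)) + 974 = (-85 + I*√7) + 974 = 889 + I*√7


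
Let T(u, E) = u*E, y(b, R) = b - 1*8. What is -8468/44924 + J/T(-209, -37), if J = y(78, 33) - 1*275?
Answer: -1697556/7895393 ≈ -0.21501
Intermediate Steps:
y(b, R) = -8 + b (y(b, R) = b - 8 = -8 + b)
T(u, E) = E*u
J = -205 (J = (-8 + 78) - 1*275 = 70 - 275 = -205)
-8468/44924 + J/T(-209, -37) = -8468/44924 - 205/((-37*(-209))) = -8468*1/44924 - 205/7733 = -2117/11231 - 205*1/7733 = -2117/11231 - 205/7733 = -1697556/7895393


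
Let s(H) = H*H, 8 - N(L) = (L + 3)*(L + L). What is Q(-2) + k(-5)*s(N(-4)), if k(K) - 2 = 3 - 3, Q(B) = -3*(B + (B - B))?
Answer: 6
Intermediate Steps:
N(L) = 8 - 2*L*(3 + L) (N(L) = 8 - (L + 3)*(L + L) = 8 - (3 + L)*2*L = 8 - 2*L*(3 + L))
Q(B) = -3*B (Q(B) = -3*(B + 0) = -3*B)
s(H) = H²
k(K) = 2 (k(K) = 2 + (3 - 3) = 2 + 0 = 2)
Q(-2) + k(-5)*s(N(-4)) = -3*(-2) + 2*(8 - 6*(-4) - 2*(-4)²)² = 6 + 2*(8 + 24 - 2*16)² = 6 + 2*(8 + 24 - 32)² = 6 + 2*0² = 6 + 2*0 = 6 + 0 = 6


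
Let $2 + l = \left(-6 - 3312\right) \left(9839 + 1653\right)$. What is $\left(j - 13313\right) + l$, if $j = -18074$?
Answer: $-38161845$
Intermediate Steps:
$l = -38130458$ ($l = -2 + \left(-6 - 3312\right) \left(9839 + 1653\right) = -2 - 38130456 = -38130458$)
$\left(j - 13313\right) + l = \left(-18074 - 13313\right) - 38130458 = -31387 - 38130458 = -38161845$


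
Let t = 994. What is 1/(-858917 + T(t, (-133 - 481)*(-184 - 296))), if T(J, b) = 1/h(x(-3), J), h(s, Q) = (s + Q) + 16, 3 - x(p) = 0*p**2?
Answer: -1013/870082920 ≈ -1.1643e-6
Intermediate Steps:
x(p) = 3 (x(p) = 3 - 0*p**2 = 3 - 1*0 = 3 + 0 = 3)
h(s, Q) = 16 + Q + s (h(s, Q) = (Q + s) + 16 = 16 + Q + s)
T(J, b) = 1/(19 + J) (T(J, b) = 1/(16 + J + 3) = 1/(19 + J))
1/(-858917 + T(t, (-133 - 481)*(-184 - 296))) = 1/(-858917 + 1/(19 + 994)) = 1/(-858917 + 1/1013) = 1/(-870082920/1013) = -1013/870082920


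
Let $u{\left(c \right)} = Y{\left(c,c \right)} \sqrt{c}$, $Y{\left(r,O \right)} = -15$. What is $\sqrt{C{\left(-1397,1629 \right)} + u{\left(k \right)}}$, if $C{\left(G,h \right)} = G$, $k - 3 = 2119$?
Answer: $\sqrt{-1397 - 15 \sqrt{2122}} \approx 45.694 i$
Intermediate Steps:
$k = 2122$ ($k = 3 + 2119 = 2122$)
$u{\left(c \right)} = - 15 \sqrt{c}$
$\sqrt{C{\left(-1397,1629 \right)} + u{\left(k \right)}} = \sqrt{-1397 - 15 \sqrt{2122}}$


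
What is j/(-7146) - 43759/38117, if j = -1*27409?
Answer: 732047039/272384082 ≈ 2.6876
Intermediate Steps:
j = -27409
j/(-7146) - 43759/38117 = -27409/(-7146) - 43759/38117 = -27409*(-1/7146) - 43759*1/38117 = 27409/7146 - 43759/38117 = 732047039/272384082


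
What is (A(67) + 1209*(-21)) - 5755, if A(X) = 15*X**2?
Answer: 36191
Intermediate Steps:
(A(67) + 1209*(-21)) - 5755 = (15*67**2 + 1209*(-21)) - 5755 = (15*4489 - 25389) - 5755 = (67335 - 25389) - 5755 = 41946 - 5755 = 36191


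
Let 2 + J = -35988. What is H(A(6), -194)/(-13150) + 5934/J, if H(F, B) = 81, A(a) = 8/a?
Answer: -8094729/47326850 ≈ -0.17104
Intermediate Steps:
J = -35990 (J = -2 - 35988 = -35990)
H(A(6), -194)/(-13150) + 5934/J = 81/(-13150) + 5934/(-35990) = 81*(-1/13150) + 5934*(-1/35990) = -81/13150 - 2967/17995 = -8094729/47326850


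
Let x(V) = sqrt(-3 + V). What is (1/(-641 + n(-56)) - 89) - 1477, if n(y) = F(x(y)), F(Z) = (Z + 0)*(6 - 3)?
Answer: -644271833/411412 - 3*I*sqrt(59)/411412 ≈ -1566.0 - 5.6011e-5*I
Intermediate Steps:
F(Z) = 3*Z (F(Z) = Z*3 = 3*Z)
n(y) = 3*sqrt(-3 + y)
(1/(-641 + n(-56)) - 89) - 1477 = (1/(-641 + 3*sqrt(-3 - 56)) - 89) - 1477 = (1/(-641 + 3*sqrt(-59)) - 89) - 1477 = (1/(-641 + 3*(I*sqrt(59))) - 89) - 1477 = (1/(-641 + 3*I*sqrt(59)) - 89) - 1477 = (-89 + 1/(-641 + 3*I*sqrt(59))) - 1477 = -1566 + 1/(-641 + 3*I*sqrt(59))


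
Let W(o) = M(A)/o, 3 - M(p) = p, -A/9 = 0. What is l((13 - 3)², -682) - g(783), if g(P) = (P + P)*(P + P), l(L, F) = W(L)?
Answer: -245235597/100 ≈ -2.4524e+6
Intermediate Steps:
A = 0 (A = -9*0 = 0)
M(p) = 3 - p
W(o) = 3/o (W(o) = (3 - 1*0)/o = (3 + 0)/o = 3/o)
l(L, F) = 3/L
g(P) = 4*P² (g(P) = (2*P)*(2*P) = 4*P²)
l((13 - 3)², -682) - g(783) = 3/((13 - 3)²) - 4*783² = 3/(10²) - 4*613089 = 3/100 - 1*2452356 = 3*(1/100) - 2452356 = 3/100 - 2452356 = -245235597/100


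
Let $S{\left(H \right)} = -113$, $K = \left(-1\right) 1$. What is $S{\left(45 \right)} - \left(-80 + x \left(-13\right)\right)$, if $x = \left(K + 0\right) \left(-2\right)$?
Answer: $-7$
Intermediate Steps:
$K = -1$
$x = 2$ ($x = \left(-1 + 0\right) \left(-2\right) = \left(-1\right) \left(-2\right) = 2$)
$S{\left(45 \right)} - \left(-80 + x \left(-13\right)\right) = -113 - \left(-80 + 2 \left(-13\right)\right) = -113 - \left(-80 - 26\right) = -113 - -106 = -113 + 106 = -7$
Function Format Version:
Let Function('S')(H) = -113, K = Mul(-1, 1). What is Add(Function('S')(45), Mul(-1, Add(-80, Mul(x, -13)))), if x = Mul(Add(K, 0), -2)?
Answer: -7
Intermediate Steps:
K = -1
x = 2 (x = Mul(Add(-1, 0), -2) = Mul(-1, -2) = 2)
Add(Function('S')(45), Mul(-1, Add(-80, Mul(x, -13)))) = Add(-113, Mul(-1, Add(-80, Mul(2, -13)))) = Add(-113, Mul(-1, Add(-80, -26))) = Add(-113, Mul(-1, -106)) = Add(-113, 106) = -7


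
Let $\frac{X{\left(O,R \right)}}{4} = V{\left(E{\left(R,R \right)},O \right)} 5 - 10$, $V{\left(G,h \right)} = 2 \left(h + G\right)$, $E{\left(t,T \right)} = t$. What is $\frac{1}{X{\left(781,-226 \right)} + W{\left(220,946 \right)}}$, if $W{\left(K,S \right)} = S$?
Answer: $\frac{1}{23106} \approx 4.3279 \cdot 10^{-5}$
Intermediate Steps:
$V{\left(G,h \right)} = 2 G + 2 h$ ($V{\left(G,h \right)} = 2 \left(G + h\right) = 2 G + 2 h$)
$X{\left(O,R \right)} = -40 + 40 O + 40 R$ ($X{\left(O,R \right)} = 4 \left(\left(2 R + 2 O\right) 5 - 10\right) = 4 \left(\left(2 O + 2 R\right) 5 - 10\right) = 4 \left(\left(10 O + 10 R\right) - 10\right) = 4 \left(-10 + 10 O + 10 R\right) = -40 + 40 O + 40 R$)
$\frac{1}{X{\left(781,-226 \right)} + W{\left(220,946 \right)}} = \frac{1}{\left(-40 + 40 \cdot 781 + 40 \left(-226\right)\right) + 946} = \frac{1}{\left(-40 + 31240 - 9040\right) + 946} = \frac{1}{22160 + 946} = \frac{1}{23106}$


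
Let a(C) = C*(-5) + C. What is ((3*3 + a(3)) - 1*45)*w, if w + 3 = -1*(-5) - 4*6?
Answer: 1056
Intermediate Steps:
a(C) = -4*C (a(C) = -5*C + C = -4*C)
w = -22 (w = -3 + (-1*(-5) - 4*6) = -3 + (5 - 24) = -3 - 19 = -22)
((3*3 + a(3)) - 1*45)*w = ((3*3 - 4*3) - 1*45)*(-22) = ((9 - 12) - 45)*(-22) = (-3 - 45)*(-22) = -48*(-22) = 1056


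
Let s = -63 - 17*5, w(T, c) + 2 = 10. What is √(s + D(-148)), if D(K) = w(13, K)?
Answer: 2*I*√35 ≈ 11.832*I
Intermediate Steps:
w(T, c) = 8 (w(T, c) = -2 + 10 = 8)
D(K) = 8
s = -148 (s = -63 - 85 = -148)
√(s + D(-148)) = √(-148 + 8) = √(-140) = 2*I*√35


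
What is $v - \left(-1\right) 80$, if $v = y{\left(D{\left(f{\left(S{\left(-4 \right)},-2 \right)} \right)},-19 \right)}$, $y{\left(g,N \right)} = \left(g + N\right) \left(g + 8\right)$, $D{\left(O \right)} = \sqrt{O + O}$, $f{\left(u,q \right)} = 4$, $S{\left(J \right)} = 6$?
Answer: $-64 - 22 \sqrt{2} \approx -95.113$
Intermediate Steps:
$D{\left(O \right)} = \sqrt{2} \sqrt{O}$ ($D{\left(O \right)} = \sqrt{2 O} = \sqrt{2} \sqrt{O}$)
$y{\left(g,N \right)} = \left(8 + g\right) \left(N + g\right)$ ($y{\left(g,N \right)} = \left(N + g\right) \left(8 + g\right) = \left(8 + g\right) \left(N + g\right)$)
$v = -144 - 22 \sqrt{2}$ ($v = \left(\sqrt{2} \sqrt{4}\right)^{2} + 8 \left(-19\right) + 8 \sqrt{2} \sqrt{4} - 19 \sqrt{2} \sqrt{4} = \left(\sqrt{2} \cdot 2\right)^{2} - 152 + 8 \sqrt{2} \cdot 2 - 19 \sqrt{2} \cdot 2 = \left(2 \sqrt{2}\right)^{2} - 152 + 8 \cdot 2 \sqrt{2} - 19 \cdot 2 \sqrt{2} = 8 - 152 + 16 \sqrt{2} - 38 \sqrt{2} = -144 - 22 \sqrt{2} \approx -175.11$)
$v - \left(-1\right) 80 = \left(-144 - 22 \sqrt{2}\right) - \left(-1\right) 80 = \left(-144 - 22 \sqrt{2}\right) - -80 = \left(-144 - 22 \sqrt{2}\right) + 80 = -64 - 22 \sqrt{2}$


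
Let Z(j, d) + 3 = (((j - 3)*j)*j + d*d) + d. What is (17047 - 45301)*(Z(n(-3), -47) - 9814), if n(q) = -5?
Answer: 221935170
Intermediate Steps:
Z(j, d) = -3 + d + d² + j²*(-3 + j) (Z(j, d) = -3 + ((((j - 3)*j)*j + d*d) + d) = -3 + ((((-3 + j)*j)*j + d²) + d) = -3 + (((j*(-3 + j))*j + d²) + d) = -3 + ((j²*(-3 + j) + d²) + d) = -3 + ((d² + j²*(-3 + j)) + d) = -3 + (d + d² + j²*(-3 + j)) = -3 + d + d² + j²*(-3 + j))
(17047 - 45301)*(Z(n(-3), -47) - 9814) = (17047 - 45301)*((-3 - 47 + (-47)² + (-5)³ - 3*(-5)²) - 9814) = -28254*((-3 - 47 + 2209 - 125 - 3*25) - 9814) = -28254*((-3 - 47 + 2209 - 125 - 75) - 9814) = -28254*(1959 - 9814) = -28254*(-7855) = 221935170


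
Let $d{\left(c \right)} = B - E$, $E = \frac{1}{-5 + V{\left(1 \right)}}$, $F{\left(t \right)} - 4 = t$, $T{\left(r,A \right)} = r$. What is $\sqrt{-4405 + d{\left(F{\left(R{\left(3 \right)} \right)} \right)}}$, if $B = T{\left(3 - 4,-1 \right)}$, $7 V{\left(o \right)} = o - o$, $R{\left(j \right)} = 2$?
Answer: $\frac{i \sqrt{110145}}{5} \approx 66.376 i$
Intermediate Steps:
$V{\left(o \right)} = 0$ ($V{\left(o \right)} = \frac{o - o}{7} = \frac{1}{7} \cdot 0 = 0$)
$F{\left(t \right)} = 4 + t$
$E = - \frac{1}{5}$ ($E = \frac{1}{-5 + 0} = \frac{1}{-5} = - \frac{1}{5} \approx -0.2$)
$B = -1$ ($B = 3 - 4 = -1$)
$d{\left(c \right)} = - \frac{4}{5}$ ($d{\left(c \right)} = -1 - - \frac{1}{5} = -1 + \frac{1}{5} = - \frac{4}{5}$)
$\sqrt{-4405 + d{\left(F{\left(R{\left(3 \right)} \right)} \right)}} = \sqrt{-4405 - \frac{4}{5}} = \sqrt{- \frac{22029}{5}} = \frac{i \sqrt{110145}}{5}$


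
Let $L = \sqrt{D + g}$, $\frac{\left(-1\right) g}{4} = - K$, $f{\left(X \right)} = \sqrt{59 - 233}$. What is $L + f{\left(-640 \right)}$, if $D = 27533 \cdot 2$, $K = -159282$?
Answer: $i \left(\sqrt{174} + \sqrt{582062}\right) \approx 776.12 i$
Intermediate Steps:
$f{\left(X \right)} = i \sqrt{174}$ ($f{\left(X \right)} = \sqrt{-174} = i \sqrt{174}$)
$D = 55066$
$g = -637128$ ($g = - 4 \left(\left(-1\right) \left(-159282\right)\right) = \left(-4\right) 159282 = -637128$)
$L = i \sqrt{582062}$ ($L = \sqrt{55066 - 637128} = \sqrt{-582062} = i \sqrt{582062} \approx 762.93 i$)
$L + f{\left(-640 \right)} = i \sqrt{582062} + i \sqrt{174} = i \sqrt{174} + i \sqrt{582062}$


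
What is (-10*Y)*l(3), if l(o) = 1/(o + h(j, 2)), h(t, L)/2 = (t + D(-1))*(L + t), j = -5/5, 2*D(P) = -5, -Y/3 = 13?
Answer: -195/2 ≈ -97.500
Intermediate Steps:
Y = -39 (Y = -3*13 = -39)
D(P) = -5/2 (D(P) = (½)*(-5) = -5/2)
j = -1 (j = -5*⅕ = -1)
h(t, L) = 2*(-5/2 + t)*(L + t) (h(t, L) = 2*((t - 5/2)*(L + t)) = 2*((-5/2 + t)*(L + t)) = 2*(-5/2 + t)*(L + t))
l(o) = 1/(-7 + o) (l(o) = 1/(o + (-5*2 - 5*(-1) + 2*(-1)² + 2*2*(-1))) = 1/(o + (-10 + 5 + 2*1 - 4)) = 1/(o + (-10 + 5 + 2 - 4)) = 1/(o - 7) = 1/(-7 + o))
(-10*Y)*l(3) = (-10*(-39))/(-7 + 3) = 390/(-4) = 390*(-¼) = -195/2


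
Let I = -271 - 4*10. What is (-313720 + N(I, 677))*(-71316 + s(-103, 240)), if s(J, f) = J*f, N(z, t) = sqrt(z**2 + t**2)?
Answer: 30128413920 - 480180*sqrt(22202) ≈ 3.0057e+10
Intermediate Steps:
I = -311 (I = -271 - 1*40 = -271 - 40 = -311)
N(z, t) = sqrt(t**2 + z**2)
(-313720 + N(I, 677))*(-71316 + s(-103, 240)) = (-313720 + sqrt(677**2 + (-311)**2))*(-71316 - 103*240) = (-313720 + sqrt(458329 + 96721))*(-71316 - 24720) = (-313720 + sqrt(555050))*(-96036) = (-313720 + 5*sqrt(22202))*(-96036) = 30128413920 - 480180*sqrt(22202)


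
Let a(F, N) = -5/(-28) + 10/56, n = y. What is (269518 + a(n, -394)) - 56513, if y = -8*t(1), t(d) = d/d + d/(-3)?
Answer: 2982075/14 ≈ 2.1301e+5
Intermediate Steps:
t(d) = 1 - d/3 (t(d) = 1 + d*(-⅓) = 1 - d/3)
y = -16/3 (y = -8*(1 - ⅓*1) = -8*(1 - ⅓) = -8*⅔ = -16/3 ≈ -5.3333)
n = -16/3 ≈ -5.3333
a(F, N) = 5/14 (a(F, N) = -5*(-1/28) + 10*(1/56) = 5/28 + 5/28 = 5/14)
(269518 + a(n, -394)) - 56513 = (269518 + 5/14) - 56513 = 3773257/14 - 56513 = 2982075/14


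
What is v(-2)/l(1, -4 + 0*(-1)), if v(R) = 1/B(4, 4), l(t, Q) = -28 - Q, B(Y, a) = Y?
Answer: -1/96 ≈ -0.010417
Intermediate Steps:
v(R) = 1/4
v(-2)/l(1, -4 + 0*(-1)) = 1/(4*(-28 - (-4 + 0*(-1)))) = 1/(4*(-28 - (-4 + 0))) = 1/(4*(-28 - 1*(-4))) = 1/(4*(-28 + 4)) = (1/4)/(-24) = (1/4)*(-1/24) = -1/96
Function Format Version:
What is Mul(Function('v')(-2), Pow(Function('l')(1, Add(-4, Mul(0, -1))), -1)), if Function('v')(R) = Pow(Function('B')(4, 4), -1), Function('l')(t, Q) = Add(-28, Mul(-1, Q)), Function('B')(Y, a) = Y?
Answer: Rational(-1, 96) ≈ -0.010417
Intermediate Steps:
Function('v')(R) = Rational(1, 4) (Function('v')(R) = Pow(4, -1) = Rational(1, 4))
Mul(Function('v')(-2), Pow(Function('l')(1, Add(-4, Mul(0, -1))), -1)) = Mul(Rational(1, 4), Pow(Add(-28, Mul(-1, Add(-4, Mul(0, -1)))), -1)) = Mul(Rational(1, 4), Pow(Add(-28, Mul(-1, Add(-4, 0))), -1)) = Mul(Rational(1, 4), Pow(Add(-28, Mul(-1, -4)), -1)) = Mul(Rational(1, 4), Pow(Add(-28, 4), -1)) = Mul(Rational(1, 4), Pow(-24, -1)) = Mul(Rational(1, 4), Rational(-1, 24)) = Rational(-1, 96)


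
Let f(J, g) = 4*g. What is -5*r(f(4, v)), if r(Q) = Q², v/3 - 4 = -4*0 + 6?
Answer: -72000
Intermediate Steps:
v = 30 (v = 12 + 3*(-4*0 + 6) = 12 + 3*(0 + 6) = 12 + 3*6 = 12 + 18 = 30)
-5*r(f(4, v)) = -5*(4*30)² = -5*120² = -5*14400 = -72000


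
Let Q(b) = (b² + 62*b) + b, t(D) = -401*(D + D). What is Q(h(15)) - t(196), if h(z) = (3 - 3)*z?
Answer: 157192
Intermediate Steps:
h(z) = 0 (h(z) = 0*z = 0)
t(D) = -802*D
Q(b) = b² + 63*b
Q(h(15)) - t(196) = 0*(63 + 0) - (-802)*196 = 0*63 - 1*(-157192) = 0 + 157192 = 157192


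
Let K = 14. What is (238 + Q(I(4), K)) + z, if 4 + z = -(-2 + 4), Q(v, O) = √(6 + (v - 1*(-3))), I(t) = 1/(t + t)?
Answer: 232 + √146/4 ≈ 235.02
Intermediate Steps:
I(t) = 1/(2*t)
Q(v, O) = √(9 + v) (Q(v, O) = √(6 + (v + 3)) = √(6 + (3 + v)) = √(9 + v))
z = -6 (z = -4 - (-2 + 4) = -4 - 1*2 = -4 - 2 = -6)
(238 + Q(I(4), K)) + z = (238 + √(9 + (½)/4)) - 6 = (238 + √(9 + (½)*(¼))) - 6 = (238 + √(9 + ⅛)) - 6 = (238 + √(73/8)) - 6 = (238 + √146/4) - 6 = 232 + √146/4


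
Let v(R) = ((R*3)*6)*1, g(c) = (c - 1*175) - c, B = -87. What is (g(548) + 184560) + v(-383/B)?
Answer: 5349463/29 ≈ 1.8446e+5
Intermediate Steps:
g(c) = -175 (g(c) = (c - 175) - c = (-175 + c) - c = -175)
v(R) = 18*R (v(R) = ((3*R)*6)*1 = (18*R)*1 = 18*R)
(g(548) + 184560) + v(-383/B) = (-175 + 184560) + 18*(-383/(-87)) = 184385 + 18*(-383*(-1/87)) = 184385 + 18*(383/87) = 184385 + 2298/29 = 5349463/29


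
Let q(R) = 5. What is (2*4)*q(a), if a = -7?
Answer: 40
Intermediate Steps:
(2*4)*q(a) = (2*4)*5 = 8*5 = 40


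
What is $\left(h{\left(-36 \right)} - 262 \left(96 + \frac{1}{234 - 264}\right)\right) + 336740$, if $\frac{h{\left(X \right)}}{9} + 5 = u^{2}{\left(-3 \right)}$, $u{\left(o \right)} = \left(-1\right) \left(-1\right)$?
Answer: $\frac{4673411}{15} \approx 3.1156 \cdot 10^{5}$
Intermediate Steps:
$u{\left(o \right)} = 1$
$h{\left(X \right)} = -36$ ($h{\left(X \right)} = -45 + 9 \cdot 1^{2} = -45 + 9 \cdot 1 = -45 + 9 = -36$)
$\left(h{\left(-36 \right)} - 262 \left(96 + \frac{1}{234 - 264}\right)\right) + 336740 = \left(-36 - 262 \left(96 + \frac{1}{234 - 264}\right)\right) + 336740 = \left(-36 - 262 \left(96 + \frac{1}{-30}\right)\right) + 336740 = \left(-36 - 262 \left(96 - \frac{1}{30}\right)\right) + 336740 = \left(-36 - \frac{377149}{15}\right) + 336740 = - \frac{377689}{15} + 336740 = \frac{4673411}{15}$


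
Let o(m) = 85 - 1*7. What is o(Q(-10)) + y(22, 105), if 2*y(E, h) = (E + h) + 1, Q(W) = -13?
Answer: 142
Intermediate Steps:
y(E, h) = ½ + E/2 + h/2 (y(E, h) = ((E + h) + 1)/2 = (1 + E + h)/2 = ½ + E/2 + h/2)
o(m) = 78 (o(m) = 85 - 7 = 78)
o(Q(-10)) + y(22, 105) = 78 + (½ + (½)*22 + (½)*105) = 78 + (½ + 11 + 105/2) = 78 + 64 = 142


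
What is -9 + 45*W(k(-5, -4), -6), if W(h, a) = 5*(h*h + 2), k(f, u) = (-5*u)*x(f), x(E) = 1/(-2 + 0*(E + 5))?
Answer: 22941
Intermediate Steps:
x(E) = -1/2 (x(E) = 1/(-2 + 0*(5 + E)) = 1/(-2 + 0) = 1/(-2) = -1/2)
k(f, u) = 5*u/2 (k(f, u) = -5*u*(-1/2) = 5*u/2)
W(h, a) = 10 + 5*h**2 (W(h, a) = 5*(h**2 + 2) = 5*(2 + h**2) = 10 + 5*h**2)
-9 + 45*W(k(-5, -4), -6) = -9 + 45*(10 + 5*((5/2)*(-4))**2) = -9 + 45*(10 + 5*(-10)**2) = -9 + 45*(10 + 5*100) = -9 + 45*(10 + 500) = -9 + 45*510 = -9 + 22950 = 22941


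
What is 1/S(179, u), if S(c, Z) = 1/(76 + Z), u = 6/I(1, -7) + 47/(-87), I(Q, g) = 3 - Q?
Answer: 6826/87 ≈ 78.460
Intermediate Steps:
u = 214/87 (u = 6/(3 - 1*1) + 47/(-87) = 6/(3 - 1) + 47*(-1/87) = 6/2 - 47/87 = 6*(½) - 47/87 = 3 - 47/87 = 214/87 ≈ 2.4598)
1/S(179, u) = 1/(1/(76 + 214/87)) = 1/(1/(6826/87)) = 1/(87/6826) = 6826/87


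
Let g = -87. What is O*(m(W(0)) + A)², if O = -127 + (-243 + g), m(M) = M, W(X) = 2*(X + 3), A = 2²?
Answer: -45700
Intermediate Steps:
A = 4
W(X) = 6 + 2*X (W(X) = 2*(3 + X) = 6 + 2*X)
O = -457 (O = -127 + (-243 - 87) = -127 - 330 = -457)
O*(m(W(0)) + A)² = -457*((6 + 2*0) + 4)² = -457*((6 + 0) + 4)² = -457*(6 + 4)² = -457*10² = -457*100 = -45700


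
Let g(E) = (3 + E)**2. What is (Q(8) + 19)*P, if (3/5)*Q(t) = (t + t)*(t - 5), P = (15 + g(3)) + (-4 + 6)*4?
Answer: 5841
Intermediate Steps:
P = 59 (P = (15 + (3 + 3)**2) + (-4 + 6)*4 = (15 + 6**2) + 2*4 = (15 + 36) + 8 = 51 + 8 = 59)
Q(t) = 10*t*(-5 + t)/3 (Q(t) = 5*((t + t)*(t - 5))/3 = 5*((2*t)*(-5 + t))/3 = 5*(2*t*(-5 + t))/3 = 10*t*(-5 + t)/3)
(Q(8) + 19)*P = ((10/3)*8*(-5 + 8) + 19)*59 = ((10/3)*8*3 + 19)*59 = (80 + 19)*59 = 99*59 = 5841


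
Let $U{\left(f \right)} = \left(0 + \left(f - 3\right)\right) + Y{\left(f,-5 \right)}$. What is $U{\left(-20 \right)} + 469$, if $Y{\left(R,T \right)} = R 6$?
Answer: $326$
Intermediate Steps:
$Y{\left(R,T \right)} = 6 R$
$U{\left(f \right)} = -3 + 7 f$ ($U{\left(f \right)} = \left(0 + \left(f - 3\right)\right) + 6 f = \left(0 + \left(-3 + f\right)\right) + 6 f = \left(-3 + f\right) + 6 f = -3 + 7 f$)
$U{\left(-20 \right)} + 469 = \left(-3 + 7 \left(-20\right)\right) + 469 = \left(-3 - 140\right) + 469 = -143 + 469 = 326$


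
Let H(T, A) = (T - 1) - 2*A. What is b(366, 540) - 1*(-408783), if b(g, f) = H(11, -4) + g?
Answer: 409167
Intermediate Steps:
H(T, A) = -1 + T - 2*A (H(T, A) = (-1 + T) - 2*A = -1 + T - 2*A)
b(g, f) = 18 + g (b(g, f) = (-1 + 11 - 2*(-4)) + g = (-1 + 11 + 8) + g = 18 + g)
b(366, 540) - 1*(-408783) = (18 + 366) - 1*(-408783) = 384 + 408783 = 409167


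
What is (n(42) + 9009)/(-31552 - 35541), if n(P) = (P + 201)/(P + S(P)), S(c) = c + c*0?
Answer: -252333/1878604 ≈ -0.13432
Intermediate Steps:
S(c) = c (S(c) = c + 0 = c)
n(P) = (201 + P)/(2*P) (n(P) = (P + 201)/(P + P) = (201 + P)/((2*P)) = (201 + P)*(1/(2*P)) = (201 + P)/(2*P))
(n(42) + 9009)/(-31552 - 35541) = ((½)*(201 + 42)/42 + 9009)/(-31552 - 35541) = ((½)*(1/42)*243 + 9009)/(-67093) = (81/28 + 9009)*(-1/67093) = (252333/28)*(-1/67093) = -252333/1878604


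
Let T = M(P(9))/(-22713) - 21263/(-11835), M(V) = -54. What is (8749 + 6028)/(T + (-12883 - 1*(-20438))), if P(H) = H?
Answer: 1324060353945/677110235878 ≈ 1.9555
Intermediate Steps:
T = 161195203/89602785 (T = -54/(-22713) - 21263/(-11835) = -54*(-1/22713) - 21263*(-1/11835) = 18/7571 + 21263/11835 = 161195203/89602785 ≈ 1.7990)
(8749 + 6028)/(T + (-12883 - 1*(-20438))) = (8749 + 6028)/(161195203/89602785 + (-12883 - 1*(-20438))) = 14777/(161195203/89602785 + (-12883 + 20438)) = 14777/(161195203/89602785 + 7555) = 14777/(677110235878/89602785) = 14777*(89602785/677110235878) = 1324060353945/677110235878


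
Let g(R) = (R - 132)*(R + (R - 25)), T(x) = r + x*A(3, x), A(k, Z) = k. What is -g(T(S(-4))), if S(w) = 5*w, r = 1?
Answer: -27313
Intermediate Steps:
T(x) = 1 + 3*x (T(x) = 1 + x*3 = 1 + 3*x)
g(R) = (-132 + R)*(-25 + 2*R) (g(R) = (-132 + R)*(R + (-25 + R)) = (-132 + R)*(-25 + 2*R))
-g(T(S(-4))) = -(3300 - 289*(1 + 3*(5*(-4))) + 2*(1 + 3*(5*(-4)))**2) = -(3300 - 289*(1 + 3*(-20)) + 2*(1 + 3*(-20))**2) = -(3300 - 289*(1 - 60) + 2*(1 - 60)**2) = -(3300 - 289*(-59) + 2*(-59)**2) = -(3300 + 17051 + 2*3481) = -(3300 + 17051 + 6962) = -1*27313 = -27313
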